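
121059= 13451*9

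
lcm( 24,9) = 72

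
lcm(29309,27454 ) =2168866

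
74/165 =74/165=0.45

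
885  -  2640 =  - 1755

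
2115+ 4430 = 6545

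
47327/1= 47327 = 47327.00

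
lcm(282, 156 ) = 7332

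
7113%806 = 665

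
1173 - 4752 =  - 3579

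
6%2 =0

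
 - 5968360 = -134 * 44540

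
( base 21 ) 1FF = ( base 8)1403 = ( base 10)771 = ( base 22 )1d1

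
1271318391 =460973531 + 810344860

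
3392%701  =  588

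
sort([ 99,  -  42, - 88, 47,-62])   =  [-88,-62, - 42, 47, 99] 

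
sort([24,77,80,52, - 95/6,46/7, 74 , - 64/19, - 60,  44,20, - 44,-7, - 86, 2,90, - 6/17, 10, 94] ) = [ - 86, - 60, - 44, - 95/6, - 7,-64/19 , - 6/17,2, 46/7,10,20, 24,44, 52,74, 77, 80,90, 94]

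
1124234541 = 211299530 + 912935011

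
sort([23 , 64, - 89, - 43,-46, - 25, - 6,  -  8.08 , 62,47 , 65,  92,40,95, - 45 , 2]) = [-89,-46, - 45 , - 43,-25,- 8.08 ,  -  6,2, 23, 40, 47,  62,  64,65,92,95]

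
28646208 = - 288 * ( - 99466 )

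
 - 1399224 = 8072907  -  9472131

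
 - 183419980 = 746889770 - 930309750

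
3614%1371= 872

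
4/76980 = 1/19245 = 0.00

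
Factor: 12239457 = 3^1*  4079819^1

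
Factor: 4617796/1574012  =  11^( - 1) * 83^( - 1)*431^(-1) * 1154449^1 = 1154449/393503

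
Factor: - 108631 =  - 108631^1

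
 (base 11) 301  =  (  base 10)364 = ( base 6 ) 1404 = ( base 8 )554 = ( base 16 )16C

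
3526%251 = 12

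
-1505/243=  - 1505/243 = - 6.19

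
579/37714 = 579/37714 = 0.02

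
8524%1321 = 598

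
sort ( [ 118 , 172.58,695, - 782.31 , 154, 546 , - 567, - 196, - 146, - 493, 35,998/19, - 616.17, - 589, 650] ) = [ - 782.31,-616.17 , - 589,-567, - 493, - 196, - 146,35,998/19,118, 154, 172.58,546,650,695]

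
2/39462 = 1/19731 = 0.00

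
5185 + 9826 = 15011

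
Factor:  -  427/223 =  - 7^1*61^1*223^( - 1)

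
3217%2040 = 1177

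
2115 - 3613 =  - 1498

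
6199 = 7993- 1794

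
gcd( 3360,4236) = 12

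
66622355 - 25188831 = 41433524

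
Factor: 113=113^1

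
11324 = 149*76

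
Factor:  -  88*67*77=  - 2^3*7^1* 11^2*67^1 = - 453992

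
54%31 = 23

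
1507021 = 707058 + 799963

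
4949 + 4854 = 9803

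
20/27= 20/27 =0.74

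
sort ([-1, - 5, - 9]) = [-9, - 5, - 1 ]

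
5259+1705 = 6964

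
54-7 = 47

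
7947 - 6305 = 1642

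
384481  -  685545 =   -  301064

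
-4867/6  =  -812 + 5/6 = - 811.17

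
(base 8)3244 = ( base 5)23300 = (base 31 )1nq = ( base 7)4646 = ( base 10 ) 1700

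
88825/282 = 88825/282 = 314.98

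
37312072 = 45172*826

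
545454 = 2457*222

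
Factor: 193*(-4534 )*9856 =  - 8624611072 = - 2^8*7^1*11^1*193^1*2267^1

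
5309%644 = 157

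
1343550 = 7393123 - 6049573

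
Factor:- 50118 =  - 2^1*3^1*8353^1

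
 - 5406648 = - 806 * 6708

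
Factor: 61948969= 17^1*3644057^1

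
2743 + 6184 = 8927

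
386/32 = 12 + 1/16 = 12.06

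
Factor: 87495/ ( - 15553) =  - 3^1*5^1  *19^1 * 103^( - 1)*151^(-1)*307^1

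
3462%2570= 892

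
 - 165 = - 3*55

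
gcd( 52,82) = 2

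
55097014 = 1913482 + 53183532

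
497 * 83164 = 41332508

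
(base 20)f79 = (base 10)6149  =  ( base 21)DJH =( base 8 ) 14005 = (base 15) 1c4e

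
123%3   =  0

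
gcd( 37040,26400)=80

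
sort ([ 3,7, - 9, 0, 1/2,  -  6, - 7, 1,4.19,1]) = [ - 9, - 7,- 6,0,1/2,1,1,  3, 4.19, 7 ]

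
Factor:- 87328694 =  -2^1*17^1*727^1*3533^1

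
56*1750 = 98000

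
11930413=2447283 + 9483130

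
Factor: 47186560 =2^7 * 5^1*17^1*4337^1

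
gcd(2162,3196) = 94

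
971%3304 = 971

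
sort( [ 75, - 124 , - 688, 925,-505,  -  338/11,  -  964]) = [ - 964, - 688, - 505, - 124,-338/11, 75, 925 ] 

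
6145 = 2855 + 3290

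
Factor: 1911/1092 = 7/4=2^( - 2)* 7^1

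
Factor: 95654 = 2^1*13^2*283^1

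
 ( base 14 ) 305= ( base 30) JN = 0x251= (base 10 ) 593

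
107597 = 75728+31869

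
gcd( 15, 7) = 1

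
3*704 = 2112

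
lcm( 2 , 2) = 2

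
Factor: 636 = 2^2*3^1*53^1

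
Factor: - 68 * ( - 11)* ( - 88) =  - 2^5*11^2 * 17^1 = - 65824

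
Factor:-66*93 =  - 2^1*3^2*11^1*31^1  =  -  6138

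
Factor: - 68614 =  - 2^1*7^1*13^2*29^1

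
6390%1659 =1413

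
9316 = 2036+7280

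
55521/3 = 18507  =  18507.00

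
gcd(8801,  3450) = 1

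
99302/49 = 14186/7 =2026.57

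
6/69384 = 1/11564 = 0.00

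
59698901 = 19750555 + 39948346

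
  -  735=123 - 858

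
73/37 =73/37 = 1.97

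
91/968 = 91/968 = 0.09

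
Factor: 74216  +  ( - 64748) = 2^2*3^2*263^1 = 9468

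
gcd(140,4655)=35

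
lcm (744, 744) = 744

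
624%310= 4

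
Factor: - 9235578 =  - 2^1*3^1*11^1 * 41^1*3413^1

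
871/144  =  871/144 = 6.05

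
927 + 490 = 1417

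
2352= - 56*( - 42 )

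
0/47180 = 0= 0.00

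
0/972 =0= 0.00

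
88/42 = 2 + 2/21 = 2.10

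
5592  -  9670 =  - 4078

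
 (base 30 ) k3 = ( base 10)603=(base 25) O3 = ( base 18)1f9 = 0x25B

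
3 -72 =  - 69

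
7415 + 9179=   16594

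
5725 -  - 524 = 6249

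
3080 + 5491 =8571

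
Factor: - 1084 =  -2^2*271^1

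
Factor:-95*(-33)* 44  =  137940 = 2^2*3^1*5^1 * 11^2*19^1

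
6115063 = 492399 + 5622664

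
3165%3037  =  128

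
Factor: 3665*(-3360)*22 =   -  2^6 *3^1*5^2*7^1*11^1*733^1=-270916800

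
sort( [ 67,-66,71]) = [ - 66, 67, 71]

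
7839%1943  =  67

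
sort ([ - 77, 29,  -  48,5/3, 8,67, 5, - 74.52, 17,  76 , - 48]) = [ - 77, - 74.52, - 48, - 48,5/3, 5, 8, 17, 29, 67  ,  76 ]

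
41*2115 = 86715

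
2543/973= 2543/973=2.61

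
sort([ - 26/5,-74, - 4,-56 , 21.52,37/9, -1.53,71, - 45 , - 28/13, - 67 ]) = [ - 74,  -  67, - 56,  -  45, - 26/5,  -  4, - 28/13, - 1.53,37/9,21.52,71] 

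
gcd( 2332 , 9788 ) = 4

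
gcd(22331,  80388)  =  1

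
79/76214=79/76214 = 0.00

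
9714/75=129 + 13/25 = 129.52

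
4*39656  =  158624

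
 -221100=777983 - 999083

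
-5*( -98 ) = 490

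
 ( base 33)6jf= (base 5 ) 212201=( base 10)7176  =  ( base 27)9ML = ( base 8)16010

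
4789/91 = 4789/91 = 52.63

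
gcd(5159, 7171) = 1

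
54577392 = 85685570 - 31108178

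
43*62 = 2666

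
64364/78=825 + 7/39 = 825.18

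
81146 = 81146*1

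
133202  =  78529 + 54673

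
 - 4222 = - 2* 2111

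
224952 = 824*273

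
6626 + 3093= 9719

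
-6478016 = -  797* 8128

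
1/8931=1/8931 = 0.00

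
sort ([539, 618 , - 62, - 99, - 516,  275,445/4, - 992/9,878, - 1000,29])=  [ - 1000, - 516, - 992/9,-99, - 62 , 29,445/4,  275 , 539,618,878]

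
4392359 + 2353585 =6745944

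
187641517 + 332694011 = 520335528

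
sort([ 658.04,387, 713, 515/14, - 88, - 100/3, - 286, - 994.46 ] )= [-994.46,  -  286,  -  88, -100/3, 515/14, 387 , 658.04, 713 ] 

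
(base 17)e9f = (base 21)9be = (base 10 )4214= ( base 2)1000001110110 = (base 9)5702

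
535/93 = 5  +  70/93 = 5.75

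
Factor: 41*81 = 3^4 * 41^1 = 3321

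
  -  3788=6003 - 9791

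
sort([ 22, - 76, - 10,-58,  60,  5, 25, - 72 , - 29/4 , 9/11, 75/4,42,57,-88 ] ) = [ - 88, - 76, - 72,-58, - 10, - 29/4,9/11, 5  ,  75/4, 22,25 , 42, 57,60]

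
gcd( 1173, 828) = 69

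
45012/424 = 11253/106=106.16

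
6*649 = 3894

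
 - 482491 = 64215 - 546706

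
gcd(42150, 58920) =30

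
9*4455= 40095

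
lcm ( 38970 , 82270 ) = 740430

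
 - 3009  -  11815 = -14824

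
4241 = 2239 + 2002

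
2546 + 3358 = 5904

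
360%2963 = 360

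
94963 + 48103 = 143066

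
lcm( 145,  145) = 145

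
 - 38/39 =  - 38/39 = -  0.97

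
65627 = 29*2263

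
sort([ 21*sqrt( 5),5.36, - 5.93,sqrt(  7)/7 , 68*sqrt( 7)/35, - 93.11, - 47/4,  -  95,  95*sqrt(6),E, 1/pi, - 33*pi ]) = [  -  33*pi, - 95, - 93.11, - 47/4, - 5.93,  1/pi,sqrt(7 ) /7,E, 68 * sqrt(7)/35, 5.36 , 21*sqrt ( 5), 95* sqrt ( 6)]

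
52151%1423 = 923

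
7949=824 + 7125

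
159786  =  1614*99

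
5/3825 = 1/765 =0.00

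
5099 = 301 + 4798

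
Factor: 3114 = 2^1*3^2*173^1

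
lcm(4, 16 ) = 16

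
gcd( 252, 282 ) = 6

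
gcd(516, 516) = 516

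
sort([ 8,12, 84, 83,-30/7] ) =[-30/7 , 8,12, 83,84]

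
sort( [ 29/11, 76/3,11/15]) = [ 11/15, 29/11,  76/3]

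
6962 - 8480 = -1518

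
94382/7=94382/7 = 13483.14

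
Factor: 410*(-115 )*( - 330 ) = 15559500 = 2^2*3^1*5^3*11^1 * 23^1 *41^1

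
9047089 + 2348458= 11395547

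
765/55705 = 153/11141 =0.01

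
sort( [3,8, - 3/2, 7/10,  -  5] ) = [  -  5, - 3/2, 7/10, 3, 8] 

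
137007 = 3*45669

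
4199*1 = 4199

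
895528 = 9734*92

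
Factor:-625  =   - 5^4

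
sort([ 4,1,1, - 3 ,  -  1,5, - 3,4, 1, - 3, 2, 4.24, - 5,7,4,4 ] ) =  [  -  5, - 3, - 3,-3,  -  1,1,1,1,2,4, 4, 4,4, 4.24,5,7 ] 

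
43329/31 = 1397 + 22/31 =1397.71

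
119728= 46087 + 73641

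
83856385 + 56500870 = 140357255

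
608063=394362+213701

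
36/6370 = 18/3185 = 0.01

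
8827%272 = 123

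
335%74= 39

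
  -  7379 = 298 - 7677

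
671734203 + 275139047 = 946873250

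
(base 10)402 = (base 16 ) 192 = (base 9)486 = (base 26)fc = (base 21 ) j3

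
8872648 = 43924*202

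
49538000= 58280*850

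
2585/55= 47 = 47.00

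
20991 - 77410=-56419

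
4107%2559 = 1548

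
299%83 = 50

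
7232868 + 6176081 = 13408949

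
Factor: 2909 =2909^1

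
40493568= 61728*656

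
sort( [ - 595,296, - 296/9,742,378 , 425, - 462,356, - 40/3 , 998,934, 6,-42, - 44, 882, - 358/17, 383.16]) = [ - 595 , - 462, - 44, -42, - 296/9, - 358/17, - 40/3,6,296, 356, 378, 383.16, 425, 742, 882, 934, 998] 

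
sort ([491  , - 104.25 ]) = [  -  104.25, 491 ] 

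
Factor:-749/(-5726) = 107/818 = 2^(- 1 )*107^1*409^ ( - 1 ) 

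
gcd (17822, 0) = 17822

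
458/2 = 229 = 229.00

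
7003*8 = 56024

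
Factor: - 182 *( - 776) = 141232 = 2^4*7^1*13^1*97^1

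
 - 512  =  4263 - 4775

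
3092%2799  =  293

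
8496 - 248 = 8248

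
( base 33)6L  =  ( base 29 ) 7g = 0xDB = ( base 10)219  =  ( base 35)69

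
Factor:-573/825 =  - 5^ ( - 2 )*11^(  -  1)*191^1  =  - 191/275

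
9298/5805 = 9298/5805 = 1.60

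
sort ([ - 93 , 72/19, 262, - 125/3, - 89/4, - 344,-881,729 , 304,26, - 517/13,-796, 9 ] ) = [ - 881, - 796, - 344, - 93, - 125/3 , - 517/13, - 89/4,72/19,9,26,262,304, 729] 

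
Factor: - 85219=-31^1*2749^1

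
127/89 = 127/89 = 1.43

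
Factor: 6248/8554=3124/4277 = 2^2*7^(- 1 )*11^1*13^( - 1)*47^( - 1)*71^1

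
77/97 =77/97 = 0.79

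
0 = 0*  51968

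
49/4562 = 49/4562=0.01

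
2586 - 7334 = - 4748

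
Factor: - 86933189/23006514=- 2^(-1 ) * 3^(-1 ) * 7^1*17^1 * 19^1*607^(-1 )*6317^ (-1 ) *38449^1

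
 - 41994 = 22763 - 64757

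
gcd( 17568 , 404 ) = 4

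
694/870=347/435 = 0.80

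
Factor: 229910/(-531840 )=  - 83/192 =- 2^( - 6)*3^( - 1) * 83^1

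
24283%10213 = 3857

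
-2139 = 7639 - 9778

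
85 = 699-614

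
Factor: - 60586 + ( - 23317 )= - 83903^1 = - 83903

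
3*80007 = 240021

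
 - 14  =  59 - 73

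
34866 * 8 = 278928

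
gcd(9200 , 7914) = 2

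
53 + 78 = 131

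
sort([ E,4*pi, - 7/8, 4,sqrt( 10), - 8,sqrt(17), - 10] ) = [ - 10,-8 ,  -  7/8,E,sqrt( 10), 4,sqrt( 17) , 4*pi ]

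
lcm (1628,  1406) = 30932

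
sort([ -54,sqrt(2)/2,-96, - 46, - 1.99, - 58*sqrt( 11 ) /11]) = [ - 96,-54, - 46, - 58 *sqrt( 11)/11, - 1.99, sqrt( 2)/2] 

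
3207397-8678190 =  - 5470793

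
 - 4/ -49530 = 2/24765 = 0.00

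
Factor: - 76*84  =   - 2^4*3^1*7^1*19^1 = -6384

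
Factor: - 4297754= -2^1*2148877^1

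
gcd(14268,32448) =12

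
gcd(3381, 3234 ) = 147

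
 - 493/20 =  - 493/20  =  - 24.65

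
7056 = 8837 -1781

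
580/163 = 3  +  91/163 = 3.56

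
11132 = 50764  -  39632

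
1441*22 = 31702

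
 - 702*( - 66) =46332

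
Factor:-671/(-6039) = 1/9 = 3^(-2) 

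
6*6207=37242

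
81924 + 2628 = 84552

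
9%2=1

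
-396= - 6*66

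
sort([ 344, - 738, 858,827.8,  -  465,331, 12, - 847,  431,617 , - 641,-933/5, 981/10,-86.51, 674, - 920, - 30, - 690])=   [-920, - 847, - 738, - 690, - 641, - 465, - 933/5,-86.51 , - 30, 12, 981/10 , 331,344,431,  617, 674,  827.8,858 ]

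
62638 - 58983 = 3655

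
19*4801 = 91219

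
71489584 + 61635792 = 133125376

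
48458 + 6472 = 54930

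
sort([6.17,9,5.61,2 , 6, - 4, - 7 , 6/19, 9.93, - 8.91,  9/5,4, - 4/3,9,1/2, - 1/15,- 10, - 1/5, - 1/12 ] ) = [ - 10,  -  8.91,- 7  , - 4, - 4/3, -1/5, - 1/12, - 1/15,6/19,1/2,  9/5 , 2, 4, 5.61,6 , 6.17,9,  9 , 9.93]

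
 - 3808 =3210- 7018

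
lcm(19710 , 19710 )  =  19710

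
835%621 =214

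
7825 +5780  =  13605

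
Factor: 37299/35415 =12433/11805 = 3^( - 1 )*5^ ( - 1)*787^( - 1)*12433^1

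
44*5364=236016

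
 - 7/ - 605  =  7/605 = 0.01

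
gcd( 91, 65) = 13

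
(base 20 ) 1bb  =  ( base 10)631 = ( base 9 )771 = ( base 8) 1167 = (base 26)o7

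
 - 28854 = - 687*42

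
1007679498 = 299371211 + 708308287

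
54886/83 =661 + 23/83=661.28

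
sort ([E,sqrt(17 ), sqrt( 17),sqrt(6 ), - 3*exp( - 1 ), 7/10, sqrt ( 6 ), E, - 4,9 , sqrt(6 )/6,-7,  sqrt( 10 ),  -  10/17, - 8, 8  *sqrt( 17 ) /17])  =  [-8, - 7, - 4, - 3*exp(  -  1 ), - 10/17 , sqrt(6)/6, 7/10, 8 *sqrt( 17 ) /17,  sqrt( 6 ),sqrt(6), E,E, sqrt( 10 ), sqrt ( 17 ),  sqrt(17),9]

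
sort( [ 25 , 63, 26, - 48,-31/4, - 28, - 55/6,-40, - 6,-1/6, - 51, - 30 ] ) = [ - 51, -48, - 40,-30,- 28,  -  55/6,-31/4,  -  6, - 1/6,25, 26,63] 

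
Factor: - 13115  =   - 5^1*43^1 *61^1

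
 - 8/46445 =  - 1 + 46437/46445 =- 0.00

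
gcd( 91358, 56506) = 2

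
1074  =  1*1074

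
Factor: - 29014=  - 2^1*89^1 * 163^1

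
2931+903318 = 906249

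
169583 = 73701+95882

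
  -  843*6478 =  - 5460954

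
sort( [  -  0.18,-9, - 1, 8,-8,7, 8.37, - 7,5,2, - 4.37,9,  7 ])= [ - 9,-8,-7, - 4.37, -1,- 0.18 , 2,5,7,7,8,8.37, 9 ]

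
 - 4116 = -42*98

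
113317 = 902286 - 788969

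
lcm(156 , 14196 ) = 14196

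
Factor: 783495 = 3^2*5^1*23^1 *757^1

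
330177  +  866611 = 1196788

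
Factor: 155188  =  2^2 * 11^1*3527^1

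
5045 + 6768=11813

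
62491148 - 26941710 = 35549438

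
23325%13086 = 10239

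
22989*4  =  91956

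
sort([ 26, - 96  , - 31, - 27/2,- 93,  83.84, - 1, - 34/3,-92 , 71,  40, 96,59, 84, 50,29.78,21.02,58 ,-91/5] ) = [ - 96,-93, - 92,  -  31 , - 91/5,- 27/2 ,  -  34/3, - 1,21.02, 26,29.78,40,50,58,59,71,83.84,  84,96]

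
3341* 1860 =6214260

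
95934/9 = 31978/3 = 10659.33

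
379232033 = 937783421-558551388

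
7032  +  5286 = 12318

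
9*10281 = 92529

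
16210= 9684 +6526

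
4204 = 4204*1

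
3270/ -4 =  - 1635/2 = - 817.50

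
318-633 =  - 315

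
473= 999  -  526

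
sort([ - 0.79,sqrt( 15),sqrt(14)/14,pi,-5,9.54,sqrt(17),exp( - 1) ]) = [ - 5, - 0.79,sqrt( 14) /14,exp( - 1),pi,sqrt(15),sqrt( 17 ),9.54 ]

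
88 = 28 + 60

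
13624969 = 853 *15973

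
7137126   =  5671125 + 1466001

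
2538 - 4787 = -2249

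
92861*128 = 11886208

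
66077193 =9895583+56181610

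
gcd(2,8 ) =2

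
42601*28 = 1192828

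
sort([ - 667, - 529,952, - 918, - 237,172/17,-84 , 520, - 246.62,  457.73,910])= [ - 918 , - 667,- 529, - 246.62 , - 237, - 84,  172/17  ,  457.73, 520, 910,952 ] 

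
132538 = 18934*7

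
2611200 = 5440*480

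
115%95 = 20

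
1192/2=596 = 596.00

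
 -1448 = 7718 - 9166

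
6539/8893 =6539/8893 = 0.74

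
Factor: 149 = 149^1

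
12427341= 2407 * 5163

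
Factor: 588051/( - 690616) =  - 2^( - 3)*3^2*173^ ( - 1)*223^1*293^1*499^(-1) 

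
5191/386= 13 + 173/386=13.45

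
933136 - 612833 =320303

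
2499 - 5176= - 2677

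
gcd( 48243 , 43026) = 3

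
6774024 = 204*33206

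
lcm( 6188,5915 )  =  402220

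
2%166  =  2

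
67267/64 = 67267/64 =1051.05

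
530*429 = 227370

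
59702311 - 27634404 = 32067907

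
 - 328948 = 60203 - 389151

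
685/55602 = 685/55602 = 0.01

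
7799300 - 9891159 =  - 2091859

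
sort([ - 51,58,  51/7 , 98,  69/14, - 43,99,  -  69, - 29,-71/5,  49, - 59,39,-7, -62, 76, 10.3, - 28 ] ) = [-69, - 62 ,-59, - 51,  -  43, - 29,-28,  -  71/5,-7,69/14,51/7,10.3,39,49,58,76 , 98,99]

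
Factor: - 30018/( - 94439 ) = 2^1 * 3^1*5003^1*94439^( - 1) 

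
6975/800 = 8 + 23/32 = 8.72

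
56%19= 18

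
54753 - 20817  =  33936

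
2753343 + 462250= 3215593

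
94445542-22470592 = 71974950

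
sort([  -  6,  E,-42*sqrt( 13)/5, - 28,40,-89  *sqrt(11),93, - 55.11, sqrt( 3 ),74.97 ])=[ - 89*sqrt( 11 ), - 55.11,-42*sqrt( 13 )/5, - 28, - 6,  sqrt(3 )  ,  E,40, 74.97, 93] 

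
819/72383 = 819/72383 = 0.01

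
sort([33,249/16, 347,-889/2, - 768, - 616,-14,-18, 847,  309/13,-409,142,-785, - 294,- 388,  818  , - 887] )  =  [ - 887,-785,-768, - 616, - 889/2, - 409,-388, - 294,-18,-14 , 249/16,309/13,33,142,347, 818, 847 ] 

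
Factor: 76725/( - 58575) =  - 3^1 * 31^1*71^( - 1) = - 93/71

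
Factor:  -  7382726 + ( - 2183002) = - 2^5*3^1 * 99643^1 = - 9565728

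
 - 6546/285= - 2182/95 = - 22.97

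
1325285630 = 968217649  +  357067981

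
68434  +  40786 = 109220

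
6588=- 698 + 7286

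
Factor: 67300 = 2^2*5^2*673^1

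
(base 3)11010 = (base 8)157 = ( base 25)4B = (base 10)111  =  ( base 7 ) 216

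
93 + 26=119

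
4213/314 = 13 + 131/314= 13.42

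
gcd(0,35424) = 35424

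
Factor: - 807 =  - 3^1 * 269^1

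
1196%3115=1196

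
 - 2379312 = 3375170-5754482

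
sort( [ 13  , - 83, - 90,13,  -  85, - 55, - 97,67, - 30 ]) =[  -  97, - 90, - 85, - 83, - 55, - 30,13, 13,67 ] 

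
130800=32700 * 4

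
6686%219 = 116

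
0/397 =0 = 0.00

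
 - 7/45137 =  - 7/45137 = - 0.00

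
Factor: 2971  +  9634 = 12605= 5^1 *2521^1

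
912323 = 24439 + 887884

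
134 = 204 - 70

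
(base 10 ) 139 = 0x8B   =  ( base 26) 59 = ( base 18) 7d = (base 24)5J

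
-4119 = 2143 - 6262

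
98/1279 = 98/1279 = 0.08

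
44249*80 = 3539920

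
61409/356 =172 + 177/356 = 172.50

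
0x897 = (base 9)3013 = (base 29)2HO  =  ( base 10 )2199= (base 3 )10000110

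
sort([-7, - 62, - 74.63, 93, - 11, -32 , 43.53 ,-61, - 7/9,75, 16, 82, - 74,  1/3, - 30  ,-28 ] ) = [  -  74.63,-74,-62, - 61, - 32, -30 ,-28,  -  11,  -  7, - 7/9 , 1/3,16,43.53, 75, 82,  93]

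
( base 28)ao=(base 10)304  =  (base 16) 130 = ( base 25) c4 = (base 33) 97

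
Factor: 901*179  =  17^1*53^1*179^1 = 161279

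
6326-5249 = 1077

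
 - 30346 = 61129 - 91475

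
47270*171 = 8083170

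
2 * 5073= 10146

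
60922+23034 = 83956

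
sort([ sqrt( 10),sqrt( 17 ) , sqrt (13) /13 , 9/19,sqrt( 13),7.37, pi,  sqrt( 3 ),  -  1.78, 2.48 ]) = [ - 1.78,sqrt(13 ) /13,9/19, sqrt (3),2.48,pi,sqrt( 10),  sqrt( 13 ),sqrt( 17 ),7.37 ]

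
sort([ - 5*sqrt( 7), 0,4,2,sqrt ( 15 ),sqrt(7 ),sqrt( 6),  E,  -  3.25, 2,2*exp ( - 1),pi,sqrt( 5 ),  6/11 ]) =[ - 5*sqrt( 7 ), - 3.25 , 0,6/11,2*exp (  -  1 ), 2 , 2,sqrt( 5 ),sqrt( 6 ), sqrt(7),E, pi,sqrt( 15),4 ] 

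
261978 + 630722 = 892700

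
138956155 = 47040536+91915619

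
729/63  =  11 + 4/7 = 11.57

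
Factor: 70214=2^1 * 35107^1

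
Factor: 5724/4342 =2862/2171=2^1*3^3*13^(-1)*53^1*167^ ( - 1 ) 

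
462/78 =77/13 = 5.92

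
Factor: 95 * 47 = 5^1*19^1 *47^1 = 4465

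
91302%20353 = 9890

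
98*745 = 73010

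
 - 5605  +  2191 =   -  3414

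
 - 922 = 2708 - 3630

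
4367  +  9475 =13842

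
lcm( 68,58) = 1972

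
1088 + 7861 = 8949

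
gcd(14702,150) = 2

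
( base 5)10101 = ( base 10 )651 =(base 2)1010001011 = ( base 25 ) 111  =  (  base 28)N7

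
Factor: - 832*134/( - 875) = 111488/875 = 2^7*5^(  -  3 )*7^( - 1 )*13^1 * 67^1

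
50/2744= 25/1372 = 0.02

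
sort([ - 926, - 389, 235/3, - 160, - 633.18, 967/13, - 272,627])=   [ - 926, - 633.18, - 389, - 272, - 160, 967/13,235/3,627] 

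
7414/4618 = 3707/2309 = 1.61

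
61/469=61/469 = 0.13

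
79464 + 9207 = 88671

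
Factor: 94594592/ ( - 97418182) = -47297296/48709091 = - 2^4*31^( - 1 )*181^( - 1 )*1213^1*2437^1*8681^(-1 )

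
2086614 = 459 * 4546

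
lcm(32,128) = 128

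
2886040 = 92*31370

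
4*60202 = 240808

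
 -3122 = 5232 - 8354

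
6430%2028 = 346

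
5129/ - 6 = - 855+ 1/6 = -854.83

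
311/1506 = 311/1506 = 0.21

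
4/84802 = 2/42401 = 0.00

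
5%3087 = 5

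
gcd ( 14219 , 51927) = 1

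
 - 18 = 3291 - 3309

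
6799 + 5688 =12487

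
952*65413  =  62273176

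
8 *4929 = 39432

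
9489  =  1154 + 8335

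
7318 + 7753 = 15071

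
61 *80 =4880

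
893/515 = 1  +  378/515 = 1.73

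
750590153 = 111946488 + 638643665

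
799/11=72 + 7/11 = 72.64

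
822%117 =3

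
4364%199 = 185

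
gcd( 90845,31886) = 1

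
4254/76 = 2127/38= 55.97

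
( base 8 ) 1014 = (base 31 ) gs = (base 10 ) 524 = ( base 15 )24e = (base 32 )gc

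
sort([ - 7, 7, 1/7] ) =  [ - 7, 1/7 , 7 ]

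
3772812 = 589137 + 3183675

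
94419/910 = 103 + 53/70 = 103.76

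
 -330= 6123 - 6453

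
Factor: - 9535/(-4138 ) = 2^( - 1)  *  5^1*1907^1*2069^( - 1)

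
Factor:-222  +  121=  - 101 = - 101^1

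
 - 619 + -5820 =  - 6439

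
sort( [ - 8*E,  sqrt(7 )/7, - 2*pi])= [ - 8*E, - 2 * pi,  sqrt( 7)/7]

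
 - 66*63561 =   -  4195026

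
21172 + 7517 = 28689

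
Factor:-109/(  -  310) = 2^(-1 )*5^( - 1 )*31^ ( - 1 )*109^1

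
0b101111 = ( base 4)233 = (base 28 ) 1j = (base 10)47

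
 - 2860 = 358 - 3218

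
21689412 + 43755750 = 65445162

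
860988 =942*914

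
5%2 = 1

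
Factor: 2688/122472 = 16/729=2^4 * 3^( - 6 ) 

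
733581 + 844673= 1578254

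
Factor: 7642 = 2^1*3821^1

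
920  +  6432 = 7352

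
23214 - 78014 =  - 54800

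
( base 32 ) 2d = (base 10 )77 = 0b1001101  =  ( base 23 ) 38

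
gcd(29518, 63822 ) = 2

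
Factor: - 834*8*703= - 2^4*3^1*19^1*37^1*139^1 = -4690416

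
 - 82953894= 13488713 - 96442607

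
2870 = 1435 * 2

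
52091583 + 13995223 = 66086806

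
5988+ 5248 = 11236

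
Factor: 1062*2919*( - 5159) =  - 15992786502 = - 2^1*3^3*7^2*11^1*59^1*67^1*139^1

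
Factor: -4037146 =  - 2^1*2018573^1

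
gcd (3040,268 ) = 4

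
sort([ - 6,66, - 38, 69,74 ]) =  [ - 38, - 6, 66,69, 74 ]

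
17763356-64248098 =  - 46484742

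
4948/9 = 4948/9 = 549.78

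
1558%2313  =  1558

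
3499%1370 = 759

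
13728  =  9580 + 4148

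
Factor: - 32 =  - 2^5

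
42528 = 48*886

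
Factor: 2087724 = 2^2*3^1*173977^1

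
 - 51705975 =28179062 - 79885037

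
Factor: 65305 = 5^1*  37^1*353^1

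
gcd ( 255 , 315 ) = 15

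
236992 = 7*33856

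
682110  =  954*715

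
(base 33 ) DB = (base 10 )440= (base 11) 370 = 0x1B8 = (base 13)27b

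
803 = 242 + 561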